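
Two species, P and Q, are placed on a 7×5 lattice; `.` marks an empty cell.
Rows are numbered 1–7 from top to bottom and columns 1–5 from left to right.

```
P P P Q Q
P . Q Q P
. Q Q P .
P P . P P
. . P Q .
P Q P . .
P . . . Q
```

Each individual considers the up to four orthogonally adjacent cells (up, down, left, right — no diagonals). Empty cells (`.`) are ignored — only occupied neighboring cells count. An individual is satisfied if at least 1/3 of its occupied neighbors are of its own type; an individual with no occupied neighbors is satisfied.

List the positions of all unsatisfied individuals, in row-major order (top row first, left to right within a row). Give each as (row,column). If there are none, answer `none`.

(1,1)P 2/2 ✓
(1,2)P 2/2 ✓
(1,3)P 1/3 ✓
(1,4)Q 2/3 ✓
(1,5)Q 1/2 ✓
(2,1)P 1/1 ✓
(2,3)Q 2/3 ✓
(2,4)Q 2/4 ✓
(2,5)P 0/2 ✗
(3,2)Q 1/2 ✓
(3,3)Q 2/3 ✓
(3,4)P 1/3 ✓
(4,1)P 1/1 ✓
(4,2)P 1/2 ✓
(4,4)P 2/3 ✓
(4,5)P 1/1 ✓
(5,3)P 1/2 ✓
(5,4)Q 0/2 ✗
(6,1)P 1/2 ✓
(6,2)Q 0/2 ✗
(6,3)P 1/2 ✓
(7,1)P 1/1 ✓
(7,5)Q 0/0 ✓

(2,5), (5,4), (6,2)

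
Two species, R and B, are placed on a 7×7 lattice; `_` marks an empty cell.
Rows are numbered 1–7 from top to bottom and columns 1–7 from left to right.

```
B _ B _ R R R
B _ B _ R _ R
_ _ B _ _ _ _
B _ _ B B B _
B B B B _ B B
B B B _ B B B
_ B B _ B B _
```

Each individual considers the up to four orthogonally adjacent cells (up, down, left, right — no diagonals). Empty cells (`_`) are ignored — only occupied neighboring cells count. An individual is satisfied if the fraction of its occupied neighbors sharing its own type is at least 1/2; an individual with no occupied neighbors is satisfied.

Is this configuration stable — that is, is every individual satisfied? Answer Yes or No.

Yes

(1,1)B 1/1 ok
(1,3)B 1/1 ok
(1,5)R 2/2 ok
(1,6)R 2/2 ok
(1,7)R 2/2 ok
(2,1)B 1/1 ok
(2,3)B 2/2 ok
(2,5)R 1/1 ok
(2,7)R 1/1 ok
(3,3)B 1/1 ok
(4,1)B 1/1 ok
(4,4)B 2/2 ok
(4,5)B 2/2 ok
(4,6)B 2/2 ok
(5,1)B 3/3 ok
(5,2)B 3/3 ok
(5,3)B 3/3 ok
(5,4)B 2/2 ok
(5,6)B 3/3 ok
(5,7)B 2/2 ok
(6,1)B 2/2 ok
(6,2)B 4/4 ok
(6,3)B 3/3 ok
(6,5)B 2/2 ok
(6,6)B 4/4 ok
(6,7)B 2/2 ok
(7,2)B 2/2 ok
(7,3)B 2/2 ok
(7,5)B 2/2 ok
(7,6)B 2/2 ok
All meet the threshold, so the configuration is stable.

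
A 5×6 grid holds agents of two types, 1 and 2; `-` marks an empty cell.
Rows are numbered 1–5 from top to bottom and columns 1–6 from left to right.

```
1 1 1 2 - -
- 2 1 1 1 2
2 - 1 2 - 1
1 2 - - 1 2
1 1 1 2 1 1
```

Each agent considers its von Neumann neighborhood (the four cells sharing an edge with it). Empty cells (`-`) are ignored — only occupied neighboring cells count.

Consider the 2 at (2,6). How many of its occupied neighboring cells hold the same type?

0

Occupied neighbors of (2,6): (3,6)=1, (2,5)=1.
Same type (2): 0 of 2.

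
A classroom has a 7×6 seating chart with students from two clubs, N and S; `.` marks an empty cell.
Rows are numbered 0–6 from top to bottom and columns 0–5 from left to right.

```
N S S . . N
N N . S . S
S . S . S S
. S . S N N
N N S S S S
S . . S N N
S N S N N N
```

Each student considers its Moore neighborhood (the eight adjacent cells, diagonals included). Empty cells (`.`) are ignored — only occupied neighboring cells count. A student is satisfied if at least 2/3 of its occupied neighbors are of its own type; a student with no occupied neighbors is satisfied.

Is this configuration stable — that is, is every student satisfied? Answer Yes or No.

No

(0,0)N 2/3 ✓
(0,1)S 1/4 ✗
(0,2)S 2/3 ✓
(0,5)N 0/1 ✗
(1,0)N 2/4 ✗
(1,1)N 2/6 ✗
(1,3)S 3/3 ✓
(1,5)S 2/3 ✓
(2,0)S 1/3 ✗
(2,2)S 3/4 ✓
(2,4)S 4/6 ✓
(2,5)S 2/4 ✗
(3,1)S 3/5 ✗
(3,3)S 5/6 ✓
(3,4)N 1/7 ✗
(3,5)N 1/5 ✗
(4,0)N 1/3 ✗
(4,1)N 1/4 ✗
(4,2)S 4/5 ✓
(4,3)S 4/6 ✓
(4,4)S 4/8 ✗
(4,5)S 1/5 ✗
(5,0)S 1/4 ✗
(5,3)S 4/7 ✗
(5,4)N 4/8 ✗
(5,5)N 3/5 ✗
(6,0)S 1/2 ✗
(6,1)N 0/3 ✗
(6,2)S 1/3 ✗
(6,3)N 2/4 ✗
(6,4)N 4/5 ✓
(6,5)N 3/3 ✓
For instance (0,1) has only 1/4 same-type neighbors, below 2/3.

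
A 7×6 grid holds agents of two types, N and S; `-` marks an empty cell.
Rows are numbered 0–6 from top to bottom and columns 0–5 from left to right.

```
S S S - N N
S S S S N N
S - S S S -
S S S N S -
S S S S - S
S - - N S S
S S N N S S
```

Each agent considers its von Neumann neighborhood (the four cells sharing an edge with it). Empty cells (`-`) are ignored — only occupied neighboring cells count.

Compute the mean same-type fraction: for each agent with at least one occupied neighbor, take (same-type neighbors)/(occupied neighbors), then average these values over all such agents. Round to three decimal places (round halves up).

0.814

Row 0: (0,0)S 2/2 · (0,1)S 3/3 · (0,2)S 2/2 · (0,4)N 2/2 · (0,5)N 2/2
Row 1: (1,0)S 3/3 · (1,1)S 3/3 · (1,2)S 4/4 · (1,3)S 2/3 · (1,4)N 2/4 · (1,5)N 2/2
Row 2: (2,0)S 2/2 · (2,2)S 3/3 · (2,3)S 3/4 · (2,4)S 2/3
Row 3: (3,0)S 3/3 · (3,1)S 3/3 · (3,2)S 3/4 · (3,3)N 0/4 · (3,4)S 1/2
Row 4: (4,0)S 3/3 · (4,1)S 3/3 · (4,2)S 3/3 · (4,3)S 1/3 · (4,5)S 1/1
Row 5: (5,0)S 2/2 · (5,3)N 1/3 · (5,4)S 2/3 · (5,5)S 3/3
Row 6: (6,0)S 2/2 · (6,1)S 1/2 · (6,2)N 1/2 · (6,3)N 2/3 · (6,4)S 2/3 · (6,5)S 2/2
Sum over 35 agents: 2/2 + 3/3 + 2/2 + 2/2 + 2/2 + 3/3 + 3/3 + 4/4 + 2/3 + 2/4 + 2/2 + 2/2 + 3/3 + 3/4 + 2/3 + 3/3 + 3/3 + 3/4 + 0/4 + 1/2 + 3/3 + 3/3 + 3/3 + 1/3 + 1/1 + 2/2 + 1/3 + 2/3 + 3/3 + 2/2 + 1/2 + 1/2 + 2/3 + 2/3 + 2/2 = 57/2; mean = 57/2 ÷ 35 = 57/70 = 0.814285… → 0.814.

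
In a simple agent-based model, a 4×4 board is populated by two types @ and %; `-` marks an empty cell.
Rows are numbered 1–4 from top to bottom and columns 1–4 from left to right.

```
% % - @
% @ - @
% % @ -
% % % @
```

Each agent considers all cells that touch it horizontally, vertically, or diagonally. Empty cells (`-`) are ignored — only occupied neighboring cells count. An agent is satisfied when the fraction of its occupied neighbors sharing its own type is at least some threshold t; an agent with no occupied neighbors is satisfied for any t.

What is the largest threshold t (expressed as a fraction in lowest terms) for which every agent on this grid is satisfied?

1/6

Row 1: (1,1)% 2/3 · (1,2)% 2/3 · (1,4)@ 1/1
Row 2: (2,1)% 4/5 · (2,2)@ 1/6 · (2,4)@ 2/2
Row 3: (3,1)% 4/5 · (3,2)% 5/7 · (3,3)@ 3/6
Row 4: (4,1)% 3/3 · (4,2)% 4/5 · (4,3)% 2/4 · (4,4)@ 1/2
The smallest same-type fraction is 1/6 at (2,2), which reduces to 1/6. Any threshold above that leaves this agent unsatisfied.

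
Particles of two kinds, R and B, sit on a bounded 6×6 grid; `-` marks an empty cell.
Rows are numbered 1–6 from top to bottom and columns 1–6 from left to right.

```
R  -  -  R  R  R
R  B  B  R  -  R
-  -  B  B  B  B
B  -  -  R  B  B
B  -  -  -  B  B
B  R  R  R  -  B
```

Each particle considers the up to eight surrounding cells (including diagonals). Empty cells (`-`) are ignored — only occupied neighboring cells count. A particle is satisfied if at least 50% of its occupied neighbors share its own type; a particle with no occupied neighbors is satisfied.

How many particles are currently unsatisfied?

3

Row 1: (1,1)R 1/2 ok · (1,4)R 2/3 ok · (1,5)R 4/4 ok · (1,6)R 2/2 ok
Row 2: (2,1)R 1/2 ok · (2,2)B 2/4 ok · (2,3)B 3/5 ok · (2,4)R 2/6 unhappy · (2,6)R 2/4 ok
Row 3: (3,3)B 3/5 ok · (3,4)B 4/6 ok · (3,5)B 4/7 ok · (3,6)B 3/4 ok
Row 4: (4,1)B 1/1 ok · (4,4)R 0/5 unhappy · (4,5)B 6/7 ok · (4,6)B 5/5 ok
Row 5: (5,1)B 2/3 ok · (5,5)B 4/6 ok · (5,6)B 4/4 ok
Row 6: (6,1)B 1/2 ok · (6,2)R 1/3 unhappy · (6,3)R 2/2 ok · (6,4)R 1/2 ok · (6,6)B 2/2 ok
Unsatisfied: (2,4), (4,4), (6,2) — 3 in total.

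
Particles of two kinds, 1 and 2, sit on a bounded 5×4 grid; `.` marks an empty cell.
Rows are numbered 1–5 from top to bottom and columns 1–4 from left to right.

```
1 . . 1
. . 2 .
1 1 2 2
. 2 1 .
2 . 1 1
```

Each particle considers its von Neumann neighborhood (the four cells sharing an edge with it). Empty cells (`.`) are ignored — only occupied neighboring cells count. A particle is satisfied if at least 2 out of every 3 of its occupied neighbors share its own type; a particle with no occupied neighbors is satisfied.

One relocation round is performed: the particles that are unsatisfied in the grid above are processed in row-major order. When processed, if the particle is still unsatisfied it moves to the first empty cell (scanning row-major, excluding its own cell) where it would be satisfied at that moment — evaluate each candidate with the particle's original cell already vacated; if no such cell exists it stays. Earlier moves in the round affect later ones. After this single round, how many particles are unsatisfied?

Initially unsatisfied (in order): (3,2), (3,3), (4,2), (4,3).
  (3,2) → (1,2).
  (3,3): now satisfied by earlier moves; stays.
  (4,2) → (2,4).
  (4,3) → (1,3).
Resulting grid:
1 1 1 1
. . 2 2
1 . 2 2
. . . .
2 . 1 1
Unsatisfied now: (1,4).

1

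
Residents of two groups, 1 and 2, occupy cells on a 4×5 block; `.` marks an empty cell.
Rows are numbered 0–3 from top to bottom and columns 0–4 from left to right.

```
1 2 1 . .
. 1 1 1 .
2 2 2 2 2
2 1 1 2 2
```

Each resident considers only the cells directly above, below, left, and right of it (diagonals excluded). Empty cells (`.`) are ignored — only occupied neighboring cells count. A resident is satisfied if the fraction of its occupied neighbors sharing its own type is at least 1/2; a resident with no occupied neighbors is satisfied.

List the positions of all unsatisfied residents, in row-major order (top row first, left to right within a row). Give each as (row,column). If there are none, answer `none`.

(0,0), (0,1), (1,1), (3,1), (3,2)

(0,0)1 0/1 not
(0,1)2 0/3 not
(0,2)1 1/2 satisfied
(1,1)1 1/3 not
(1,2)1 3/4 satisfied
(1,3)1 1/2 satisfied
(2,0)2 2/2 satisfied
(2,1)2 2/4 satisfied
(2,2)2 2/4 satisfied
(2,3)2 3/4 satisfied
(2,4)2 2/2 satisfied
(3,0)2 1/2 satisfied
(3,1)1 1/3 not
(3,2)1 1/3 not
(3,3)2 2/3 satisfied
(3,4)2 2/2 satisfied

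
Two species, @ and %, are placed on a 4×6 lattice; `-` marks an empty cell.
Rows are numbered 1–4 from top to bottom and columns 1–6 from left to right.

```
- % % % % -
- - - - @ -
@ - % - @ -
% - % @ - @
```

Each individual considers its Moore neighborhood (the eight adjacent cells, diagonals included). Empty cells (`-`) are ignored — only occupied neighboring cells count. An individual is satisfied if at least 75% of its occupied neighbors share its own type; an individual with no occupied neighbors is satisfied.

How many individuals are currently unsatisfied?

8

Row 1: (1,2)% 1/1 ok · (1,3)% 2/2 ok · (1,4)% 2/3 unhappy · (1,5)% 1/2 unhappy
Row 2: (2,5)@ 1/3 unhappy
Row 3: (3,1)@ 0/1 unhappy · (3,3)% 1/2 unhappy · (3,5)@ 3/3 ok
Row 4: (4,1)% 0/1 unhappy · (4,3)% 1/2 unhappy · (4,4)@ 1/3 unhappy · (4,6)@ 1/1 ok
Unsatisfied: (1,4), (1,5), (2,5), (3,1), (3,3), (4,1), (4,3), (4,4) — 8 in total.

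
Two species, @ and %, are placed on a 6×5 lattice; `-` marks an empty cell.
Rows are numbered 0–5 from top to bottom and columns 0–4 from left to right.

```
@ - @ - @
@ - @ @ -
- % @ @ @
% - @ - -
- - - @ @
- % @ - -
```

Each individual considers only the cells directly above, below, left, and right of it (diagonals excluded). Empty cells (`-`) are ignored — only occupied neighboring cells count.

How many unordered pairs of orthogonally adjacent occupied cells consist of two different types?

Scan each occupied cell's neighbors to the right and below so each pair is counted once.
From row 0: 0 unlike of 2 pairs (running 0/2).
From row 1: 0 unlike of 3 pairs (running 0/5).
From row 2: 1 unlike of 4 pairs (running 1/9).
From row 4: 0 unlike of 1 pairs (running 1/10).
From row 5: 1 unlike of 1 pairs (running 2/11).
Total adjacent occupied pairs: 11; unlike-type pairs: 2.

2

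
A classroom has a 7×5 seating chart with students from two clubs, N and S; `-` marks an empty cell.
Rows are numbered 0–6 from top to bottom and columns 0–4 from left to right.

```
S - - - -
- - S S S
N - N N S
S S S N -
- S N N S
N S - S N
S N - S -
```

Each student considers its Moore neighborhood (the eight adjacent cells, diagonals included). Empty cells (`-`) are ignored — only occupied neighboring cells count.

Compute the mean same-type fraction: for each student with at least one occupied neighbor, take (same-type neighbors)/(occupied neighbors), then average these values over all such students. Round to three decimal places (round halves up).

Row 0: (0,0)S — no occupied neighbors
Row 1: (1,2)S 1/3 · (1,3)S 3/5 · (1,4)S 2/3
Row 2: (2,0)N 0/2 · (2,2)N 2/6 · (2,3)N 2/7 · (2,4)S 2/4
Row 3: (3,0)S 2/3 · (3,1)S 3/6 · (3,2)S 2/7 · (3,3)N 4/7
Row 4: (4,1)S 4/6 · (4,2)N 2/7 · (4,3)N 3/6 · (4,4)S 1/4
Row 5: (5,0)N 1/4 · (5,1)S 2/5 · (5,3)S 2/5 · (5,4)N 1/4
Row 6: (6,0)S 1/3 · (6,1)N 1/3 · (6,3)S 1/2
Sum over 22 students: 1/3 + 3/5 + 2/3 + 0/2 + 2/6 + 2/7 + 2/4 + 2/3 + 3/6 + 2/7 + 4/7 + 4/6 + 2/7 + 3/6 + 1/4 + 1/4 + 2/5 + 2/5 + 1/4 + 1/3 + 1/3 + 1/2 = 3743/420; mean = 3743/420 ÷ 22 = 3743/9240 = 0.405086… → 0.405.

0.405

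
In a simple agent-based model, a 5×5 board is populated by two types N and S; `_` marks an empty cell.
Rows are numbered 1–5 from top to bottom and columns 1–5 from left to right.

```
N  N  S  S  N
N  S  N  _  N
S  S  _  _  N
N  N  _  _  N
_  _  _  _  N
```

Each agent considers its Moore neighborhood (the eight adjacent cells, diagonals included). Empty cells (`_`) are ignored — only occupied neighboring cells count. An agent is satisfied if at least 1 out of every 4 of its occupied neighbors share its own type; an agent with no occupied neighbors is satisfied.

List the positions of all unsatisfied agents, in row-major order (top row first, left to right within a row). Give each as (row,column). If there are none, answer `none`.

(1,1)N 2/3 satisfied
(1,2)N 3/5 satisfied
(1,3)S 2/4 satisfied
(1,4)S 1/4 satisfied
(1,5)N 1/2 satisfied
(2,1)N 2/5 satisfied
(2,2)S 3/7 satisfied
(2,3)N 1/5 not
(2,5)N 2/3 satisfied
(3,1)S 2/5 satisfied
(3,2)S 2/6 satisfied
(3,5)N 2/2 satisfied
(4,1)N 1/3 satisfied
(4,2)N 1/3 satisfied
(4,5)N 2/2 satisfied
(5,5)N 1/1 satisfied

(2,3)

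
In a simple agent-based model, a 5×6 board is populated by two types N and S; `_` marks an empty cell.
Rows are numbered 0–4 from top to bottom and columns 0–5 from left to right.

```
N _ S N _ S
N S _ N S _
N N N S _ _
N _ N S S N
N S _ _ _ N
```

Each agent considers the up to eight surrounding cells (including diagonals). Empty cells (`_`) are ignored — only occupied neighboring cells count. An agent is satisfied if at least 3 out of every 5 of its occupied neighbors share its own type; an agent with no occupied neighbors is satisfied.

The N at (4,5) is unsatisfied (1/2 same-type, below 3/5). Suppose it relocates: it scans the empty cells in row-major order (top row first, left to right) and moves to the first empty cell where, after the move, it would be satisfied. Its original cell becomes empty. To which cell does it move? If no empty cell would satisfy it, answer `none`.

(3,1)

Vacating (4,5). Empty cells in order:
  (0,1): 2/4 same-type → still unsatisfied.
  (0,4): 2/4 same-type → still unsatisfied.
  (1,2): 4/7 same-type → still unsatisfied.
  (1,5): 0/2 same-type → still unsatisfied.
  (2,4): 2/6 same-type → still unsatisfied.
  (2,5): 1/3 same-type → still unsatisfied.
  (3,1): 6/7 same-type → satisfied — stop here.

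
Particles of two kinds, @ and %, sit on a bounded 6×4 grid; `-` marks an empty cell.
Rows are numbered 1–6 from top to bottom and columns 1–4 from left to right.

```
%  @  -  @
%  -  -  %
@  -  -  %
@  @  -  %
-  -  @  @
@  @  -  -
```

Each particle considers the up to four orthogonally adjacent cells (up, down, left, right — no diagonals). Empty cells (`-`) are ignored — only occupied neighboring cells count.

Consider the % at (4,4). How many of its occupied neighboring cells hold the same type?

1

Occupied neighbors of (4,4): (3,4)=%, (5,4)=@.
Same type (%): 1 of 2.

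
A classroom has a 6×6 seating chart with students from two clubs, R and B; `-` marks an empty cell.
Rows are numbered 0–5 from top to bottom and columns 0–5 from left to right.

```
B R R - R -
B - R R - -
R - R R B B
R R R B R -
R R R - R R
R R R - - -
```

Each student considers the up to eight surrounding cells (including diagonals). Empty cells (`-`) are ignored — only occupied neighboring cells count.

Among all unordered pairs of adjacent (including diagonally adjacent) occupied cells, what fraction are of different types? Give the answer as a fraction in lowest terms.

13/56

Scan each occupied cell's neighbors to the right and below (and the two forward diagonals) so each pair is counted once.
Row 0: B(0,0)–R(0,1)≠ B(0,0)–B(1,0)= R(0,1)–R(0,2)= R(0,1)–R(1,2)= R(0,1)–B(1,0)≠ R(0,2)–R(1,2)= R(0,2)–R(1,3)= R(0,4)–R(1,3)=  → 2/8 unlike.
Row 1: B(1,0)–R(2,0)≠ R(1,2)–R(1,3)= R(1,2)–R(2,2)= R(1,2)–R(2,3)= R(1,3)–R(2,3)= R(1,3)–B(2,4)≠ R(1,3)–R(2,2)=  → 2/7 unlike.
Row 2: R(2,0)–R(3,0)= R(2,0)–R(3,1)= R(2,2)–R(2,3)= R(2,2)–R(3,2)= R(2,2)–B(3,3)≠ R(2,2)–R(3,1)= R(2,3)–B(2,4)≠ R(2,3)–B(3,3)≠ R(2,3)–R(3,4)= R(2,3)–R(3,2)= B(2,4)–B(2,5)= B(2,4)–R(3,4)≠ B(2,4)–B(3,3)= B(2,5)–R(3,4)≠  → 5/14 unlike.
Row 3: R(3,0)–R(3,1)= R(3,0)–R(4,0)= R(3,0)–R(4,1)= R(3,1)–R(3,2)= R(3,1)–R(4,1)= R(3,1)–R(4,2)= R(3,1)–R(4,0)= R(3,2)–B(3,3)≠ R(3,2)–R(4,2)= R(3,2)–R(4,1)= B(3,3)–R(3,4)≠ B(3,3)–R(4,4)≠ B(3,3)–R(4,2)≠ R(3,4)–R(4,4)= R(3,4)–R(4,5)=  → 4/15 unlike.
Row 4: R(4,0)–R(4,1)= R(4,0)–R(5,0)= R(4,0)–R(5,1)= R(4,1)–R(4,2)= R(4,1)–R(5,1)= R(4,1)–R(5,2)= R(4,1)–R(5,0)= R(4,2)–R(5,2)= R(4,2)–R(5,1)= R(4,4)–R(4,5)=  → 0/10 unlike.
Row 5: R(5,0)–R(5,1)= R(5,1)–R(5,2)=  → 0/2 unlike.
Total adjacent occupied pairs: 56; unlike-type pairs: 13.
13/56 is already in lowest terms.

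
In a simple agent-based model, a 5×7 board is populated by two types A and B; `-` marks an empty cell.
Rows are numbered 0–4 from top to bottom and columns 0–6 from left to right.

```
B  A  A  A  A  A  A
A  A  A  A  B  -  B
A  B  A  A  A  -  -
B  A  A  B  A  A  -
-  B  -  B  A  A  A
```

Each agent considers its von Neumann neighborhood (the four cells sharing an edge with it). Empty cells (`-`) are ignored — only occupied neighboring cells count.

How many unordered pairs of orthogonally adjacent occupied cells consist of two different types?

Scan each occupied cell's neighbors to the right and below so each pair is counted once.
Row 0: B(0,0)–A(0,1)≠ B(0,0)–A(1,0)≠ A(0,1)–A(0,2)= A(0,1)–A(1,1)= A(0,2)–A(0,3)= A(0,2)–A(1,2)= A(0,3)–A(0,4)= A(0,3)–A(1,3)= A(0,4)–A(0,5)= A(0,4)–B(1,4)≠ A(0,5)–A(0,6)= A(0,6)–B(1,6)≠  → 4/12 unlike.
Row 1: A(1,0)–A(1,1)= A(1,0)–A(2,0)= A(1,1)–A(1,2)= A(1,1)–B(2,1)≠ A(1,2)–A(1,3)= A(1,2)–A(2,2)= A(1,3)–B(1,4)≠ A(1,3)–A(2,3)= B(1,4)–A(2,4)≠  → 3/9 unlike.
Row 2: A(2,0)–B(2,1)≠ A(2,0)–B(3,0)≠ B(2,1)–A(2,2)≠ B(2,1)–A(3,1)≠ A(2,2)–A(2,3)= A(2,2)–A(3,2)= A(2,3)–A(2,4)= A(2,3)–B(3,3)≠ A(2,4)–A(3,4)=  → 5/9 unlike.
Row 3: B(3,0)–A(3,1)≠ A(3,1)–A(3,2)= A(3,1)–B(4,1)≠ A(3,2)–B(3,3)≠ B(3,3)–A(3,4)≠ B(3,3)–B(4,3)= A(3,4)–A(3,5)= A(3,4)–A(4,4)= A(3,5)–A(4,5)=  → 4/9 unlike.
Row 4: B(4,3)–A(4,4)≠ A(4,4)–A(4,5)= A(4,5)–A(4,6)=  → 1/3 unlike.
Total adjacent occupied pairs: 42; unlike-type pairs: 17.

17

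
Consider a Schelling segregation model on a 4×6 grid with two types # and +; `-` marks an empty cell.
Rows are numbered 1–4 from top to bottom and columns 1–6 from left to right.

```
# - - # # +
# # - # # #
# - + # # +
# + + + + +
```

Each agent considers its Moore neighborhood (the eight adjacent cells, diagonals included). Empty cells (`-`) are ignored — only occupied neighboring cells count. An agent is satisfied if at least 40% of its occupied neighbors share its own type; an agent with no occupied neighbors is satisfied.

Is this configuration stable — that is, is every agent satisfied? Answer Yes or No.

No

(1,1)# 2/2 satisfied
(1,4)# 3/3 satisfied
(1,5)# 4/5 satisfied
(1,6)+ 0/3 not
(2,1)# 3/3 satisfied
(2,2)# 3/4 satisfied
(2,4)# 5/6 satisfied
(2,5)# 6/8 satisfied
(2,6)# 3/5 satisfied
(3,1)# 3/4 satisfied
(3,3)+ 3/6 satisfied
(3,4)# 3/7 satisfied
(3,5)# 4/8 satisfied
(3,6)+ 2/5 satisfied
(4,1)# 1/2 satisfied
(4,2)+ 2/4 satisfied
(4,3)+ 3/4 satisfied
(4,4)+ 3/5 satisfied
(4,5)+ 3/5 satisfied
(4,6)+ 2/3 satisfied
For instance (1,6) has only 0/3 same-type neighbors, below 2/5.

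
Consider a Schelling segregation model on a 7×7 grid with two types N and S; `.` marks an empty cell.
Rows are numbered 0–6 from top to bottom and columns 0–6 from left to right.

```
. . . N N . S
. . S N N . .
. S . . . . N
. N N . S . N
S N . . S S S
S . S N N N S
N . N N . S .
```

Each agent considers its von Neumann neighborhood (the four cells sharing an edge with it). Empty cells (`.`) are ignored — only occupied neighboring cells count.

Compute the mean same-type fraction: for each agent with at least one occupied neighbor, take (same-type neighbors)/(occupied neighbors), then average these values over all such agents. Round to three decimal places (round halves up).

(0,3)N 2/2
(0,4)N 2/2
(0,6)S — no occupied neighbors
(1,2)S 0/1
(1,3)N 2/3
(1,4)N 2/2
(2,1)S 0/1
(2,6)N 1/1
(3,1)N 2/3
(3,2)N 1/1
(3,4)S 1/1
(3,6)N 1/2
(4,0)S 1/2
(4,1)N 1/2
(4,4)S 2/3
(4,5)S 2/3
(4,6)S 2/3
(5,0)S 1/2
(5,2)S 0/2
(5,3)N 2/3
(5,4)N 2/3
(5,5)N 1/4
(5,6)S 1/2
(6,0)N 0/1
(6,2)N 1/2
(6,3)N 2/2
(6,5)S 0/1
Sum over 26 agents: 2/2 + 2/2 + 0/1 + 2/3 + 2/2 + 0/1 + 1/1 + 2/3 + 1/1 + 1/1 + 1/2 + 1/2 + 1/2 + 2/3 + 2/3 + 2/3 + 1/2 + 0/2 + 2/3 + 2/3 + 1/4 + 1/2 + 0/1 + 1/2 + 2/2 + 0/1 = 179/12; mean = 179/12 ÷ 26 = 179/312 = 0.573717… → 0.574.

0.574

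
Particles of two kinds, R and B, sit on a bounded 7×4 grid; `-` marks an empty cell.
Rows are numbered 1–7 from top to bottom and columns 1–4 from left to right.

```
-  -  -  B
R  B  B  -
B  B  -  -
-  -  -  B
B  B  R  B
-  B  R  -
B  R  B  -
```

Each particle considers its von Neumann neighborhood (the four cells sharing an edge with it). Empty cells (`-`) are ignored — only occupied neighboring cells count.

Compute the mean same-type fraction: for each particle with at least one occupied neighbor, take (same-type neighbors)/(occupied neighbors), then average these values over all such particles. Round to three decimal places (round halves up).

0.489

Row 1: (1,4)B — no occupied neighbors
Row 2: (2,1)R 0/2 · (2,2)B 2/3 · (2,3)B 1/1
Row 3: (3,1)B 1/2 · (3,2)B 2/2
Row 4: (4,4)B 1/1
Row 5: (5,1)B 1/1 · (5,2)B 2/3 · (5,3)R 1/3 · (5,4)B 1/2
Row 6: (6,2)B 1/3 · (6,3)R 1/3
Row 7: (7,1)B 0/1 · (7,2)R 0/3 · (7,3)B 0/2
Sum over 15 particles: 0/2 + 2/3 + 1/1 + 1/2 + 2/2 + 1/1 + 1/1 + 2/3 + 1/3 + 1/2 + 1/3 + 1/3 + 0/1 + 0/3 + 0/2 = 22/3; mean = 22/3 ÷ 15 = 22/45 = 0.488888… → 0.489.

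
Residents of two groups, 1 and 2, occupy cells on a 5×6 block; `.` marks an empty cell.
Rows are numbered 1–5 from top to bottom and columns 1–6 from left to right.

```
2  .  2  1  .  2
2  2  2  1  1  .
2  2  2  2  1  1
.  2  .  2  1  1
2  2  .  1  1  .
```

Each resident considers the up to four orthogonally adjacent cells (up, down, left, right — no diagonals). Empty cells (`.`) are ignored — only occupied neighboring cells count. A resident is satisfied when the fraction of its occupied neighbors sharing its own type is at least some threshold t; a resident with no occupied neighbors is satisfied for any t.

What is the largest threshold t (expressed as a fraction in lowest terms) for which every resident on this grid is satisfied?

(1,1)2 1/1
(1,3)2 1/2
(1,4)1 1/2
(1,6)2 — no occupied neighbors
(2,1)2 3/3
(2,2)2 3/3
(2,3)2 3/4
(2,4)1 2/4
(2,5)1 2/2
(3,1)2 2/2
(3,2)2 4/4
(3,3)2 3/3
(3,4)2 2/4
(3,5)1 3/4
(3,6)1 2/2
(4,2)2 2/2
(4,4)2 1/3
(4,5)1 3/4
(4,6)1 2/2
(5,1)2 1/1
(5,2)2 2/2
(5,4)1 1/2
(5,5)1 2/2
The smallest same-type fraction is 1/3 at (4,4), which reduces to 1/3. Any threshold above that leaves this resident unsatisfied.

1/3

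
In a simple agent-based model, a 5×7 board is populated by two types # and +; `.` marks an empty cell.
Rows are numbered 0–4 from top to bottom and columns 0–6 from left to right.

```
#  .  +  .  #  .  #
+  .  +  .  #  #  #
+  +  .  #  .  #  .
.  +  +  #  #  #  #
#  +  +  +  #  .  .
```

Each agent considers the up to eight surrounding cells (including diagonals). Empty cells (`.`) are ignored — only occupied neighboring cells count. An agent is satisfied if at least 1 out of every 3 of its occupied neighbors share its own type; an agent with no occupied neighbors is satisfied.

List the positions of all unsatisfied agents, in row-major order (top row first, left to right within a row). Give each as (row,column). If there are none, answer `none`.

(0,0)# 0/1 unhappy
(0,2)+ 1/1 ok
(0,4)# 2/2 ok
(0,6)# 2/2 ok
(1,0)+ 2/3 ok
(1,2)+ 2/3 ok
(1,4)# 4/4 ok
(1,5)# 5/5 ok
(1,6)# 3/3 ok
(2,0)+ 3/3 ok
(2,1)+ 5/5 ok
(2,3)# 3/5 ok
(2,5)# 6/6 ok
(3,1)+ 5/6 ok
(3,2)+ 5/7 ok
(3,3)# 3/6 ok
(3,4)# 5/6 ok
(3,5)# 4/4 ok
(3,6)# 2/2 ok
(4,0)# 0/2 unhappy
(4,1)+ 3/4 ok
(4,2)+ 4/5 ok
(4,3)+ 2/5 ok
(4,4)# 3/4 ok

(0,0), (4,0)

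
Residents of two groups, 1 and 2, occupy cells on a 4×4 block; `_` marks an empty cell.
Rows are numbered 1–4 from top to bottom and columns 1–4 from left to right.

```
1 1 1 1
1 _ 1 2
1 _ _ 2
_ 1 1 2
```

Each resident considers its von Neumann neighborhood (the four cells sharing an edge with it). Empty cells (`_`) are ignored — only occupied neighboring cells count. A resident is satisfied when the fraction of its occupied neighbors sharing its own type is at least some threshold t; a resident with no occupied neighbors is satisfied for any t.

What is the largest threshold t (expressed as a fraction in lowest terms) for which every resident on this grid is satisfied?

Row 1: (1,1)1 2/2 · (1,2)1 2/2 · (1,3)1 3/3 · (1,4)1 1/2
Row 2: (2,1)1 2/2 · (2,3)1 1/2 · (2,4)2 1/3
Row 3: (3,1)1 1/1 · (3,4)2 2/2
Row 4: (4,2)1 1/1 · (4,3)1 1/2 · (4,4)2 1/2
The smallest same-type fraction is 1/3 at (2,4), which reduces to 1/3. Any threshold above that leaves this resident unsatisfied.

1/3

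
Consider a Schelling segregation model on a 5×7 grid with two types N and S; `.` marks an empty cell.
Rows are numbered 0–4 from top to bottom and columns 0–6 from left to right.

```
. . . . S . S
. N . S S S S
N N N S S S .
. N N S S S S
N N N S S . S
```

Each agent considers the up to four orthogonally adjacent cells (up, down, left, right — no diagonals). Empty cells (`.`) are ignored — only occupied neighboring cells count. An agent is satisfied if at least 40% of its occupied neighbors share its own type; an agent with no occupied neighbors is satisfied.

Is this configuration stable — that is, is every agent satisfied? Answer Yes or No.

Row 0: (0,4)S 1/1 ✓ · (0,6)S 1/1 ✓
Row 1: (1,1)N 1/1 ✓ · (1,3)S 2/2 ✓ · (1,4)S 4/4 ✓ · (1,5)S 3/3 ✓ · (1,6)S 2/2 ✓
Row 2: (2,0)N 1/1 ✓ · (2,1)N 4/4 ✓ · (2,2)N 2/3 ✓ · (2,3)S 3/4 ✓ · (2,4)S 4/4 ✓ · (2,5)S 3/3 ✓
Row 3: (3,1)N 3/3 ✓ · (3,2)N 3/4 ✓ · (3,3)S 3/4 ✓ · (3,4)S 4/4 ✓ · (3,5)S 3/3 ✓ · (3,6)S 2/2 ✓
Row 4: (4,0)N 1/1 ✓ · (4,1)N 3/3 ✓ · (4,2)N 2/3 ✓ · (4,3)S 2/3 ✓ · (4,4)S 2/2 ✓ · (4,6)S 1/1 ✓
All meet the threshold, so the configuration is stable.

Yes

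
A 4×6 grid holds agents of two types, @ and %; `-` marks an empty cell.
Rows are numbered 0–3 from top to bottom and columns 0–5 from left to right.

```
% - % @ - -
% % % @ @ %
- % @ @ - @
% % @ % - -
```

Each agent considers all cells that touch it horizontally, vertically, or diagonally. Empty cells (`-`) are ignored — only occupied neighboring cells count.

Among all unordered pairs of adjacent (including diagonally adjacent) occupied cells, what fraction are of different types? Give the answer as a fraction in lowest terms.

8/19

Scan each occupied cell's neighbors to the right and below (and the two forward diagonals) so each pair is counted once.
Row 0: %(0,0)–%(1,0)= %(0,0)–%(1,1)= %(0,2)–@(0,3)≠ %(0,2)–%(1,2)= %(0,2)–@(1,3)≠ %(0,2)–%(1,1)= @(0,3)–@(1,3)= @(0,3)–@(1,4)= @(0,3)–%(1,2)≠  → 3/9 unlike.
Row 1: %(1,0)–%(1,1)= %(1,0)–%(2,1)= %(1,1)–%(1,2)= %(1,1)–%(2,1)= %(1,1)–@(2,2)≠ %(1,2)–@(1,3)≠ %(1,2)–@(2,2)≠ %(1,2)–@(2,3)≠ %(1,2)–%(2,1)= @(1,3)–@(1,4)= @(1,3)–@(2,3)= @(1,3)–@(2,2)= @(1,4)–%(1,5)≠ @(1,4)–@(2,5)= @(1,4)–@(2,3)= %(1,5)–@(2,5)≠  → 6/16 unlike.
Row 2: %(2,1)–@(2,2)≠ %(2,1)–%(3,1)= %(2,1)–@(3,2)≠ %(2,1)–%(3,0)= @(2,2)–@(2,3)= @(2,2)–@(3,2)= @(2,2)–%(3,3)≠ @(2,2)–%(3,1)≠ @(2,3)–%(3,3)≠ @(2,3)–@(3,2)=  → 5/10 unlike.
Row 3: %(3,0)–%(3,1)= %(3,1)–@(3,2)≠ @(3,2)–%(3,3)≠  → 2/3 unlike.
Total adjacent occupied pairs: 38; unlike-type pairs: 16.
16/38 reduces to 8/19.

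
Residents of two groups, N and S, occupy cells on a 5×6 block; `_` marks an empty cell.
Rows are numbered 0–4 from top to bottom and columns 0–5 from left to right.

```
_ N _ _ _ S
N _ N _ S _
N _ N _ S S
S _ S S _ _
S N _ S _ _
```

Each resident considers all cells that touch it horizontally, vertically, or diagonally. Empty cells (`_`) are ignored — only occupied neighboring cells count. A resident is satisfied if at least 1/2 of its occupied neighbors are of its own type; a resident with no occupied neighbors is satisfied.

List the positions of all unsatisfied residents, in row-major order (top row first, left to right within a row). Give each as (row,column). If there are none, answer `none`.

Row 0: (0,1)N 2/2 ✓ · (0,5)S 1/1 ✓
Row 1: (1,0)N 2/2 ✓ · (1,2)N 2/2 ✓ · (1,4)S 3/3 ✓
Row 2: (2,0)N 1/2 ✓ · (2,2)N 1/3 ✗ · (2,4)S 3/3 ✓ · (2,5)S 2/2 ✓
Row 3: (3,0)S 1/3 ✗ · (3,2)S 2/4 ✓ · (3,3)S 3/4 ✓
Row 4: (4,0)S 1/2 ✓ · (4,1)N 0/3 ✗ · (4,3)S 2/2 ✓

(2,2), (3,0), (4,1)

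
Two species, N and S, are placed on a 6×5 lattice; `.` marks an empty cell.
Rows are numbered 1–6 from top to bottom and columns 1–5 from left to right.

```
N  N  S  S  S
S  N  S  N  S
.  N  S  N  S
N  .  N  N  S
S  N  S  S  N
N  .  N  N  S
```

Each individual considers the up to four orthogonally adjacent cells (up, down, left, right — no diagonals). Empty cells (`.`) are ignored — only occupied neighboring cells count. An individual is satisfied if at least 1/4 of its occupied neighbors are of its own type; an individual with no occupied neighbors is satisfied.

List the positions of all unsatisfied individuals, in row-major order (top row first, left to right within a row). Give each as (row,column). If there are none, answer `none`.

(1,1)N 1/2 ✓
(1,2)N 2/3 ✓
(1,3)S 2/3 ✓
(1,4)S 2/3 ✓
(1,5)S 2/2 ✓
(2,1)S 0/2 ✗
(2,2)N 2/4 ✓
(2,3)S 2/4 ✓
(2,4)N 1/4 ✓
(2,5)S 2/3 ✓
(3,2)N 1/2 ✓
(3,3)S 1/4 ✓
(3,4)N 2/4 ✓
(3,5)S 2/3 ✓
(4,1)N 0/1 ✗
(4,3)N 1/3 ✓
(4,4)N 2/4 ✓
(4,5)S 1/3 ✓
(5,1)S 0/3 ✗
(5,2)N 0/2 ✗
(5,3)S 1/4 ✓
(5,4)S 1/4 ✓
(5,5)N 0/3 ✗
(6,1)N 0/1 ✗
(6,3)N 1/2 ✓
(6,4)N 1/3 ✓
(6,5)S 0/2 ✗

(2,1), (4,1), (5,1), (5,2), (5,5), (6,1), (6,5)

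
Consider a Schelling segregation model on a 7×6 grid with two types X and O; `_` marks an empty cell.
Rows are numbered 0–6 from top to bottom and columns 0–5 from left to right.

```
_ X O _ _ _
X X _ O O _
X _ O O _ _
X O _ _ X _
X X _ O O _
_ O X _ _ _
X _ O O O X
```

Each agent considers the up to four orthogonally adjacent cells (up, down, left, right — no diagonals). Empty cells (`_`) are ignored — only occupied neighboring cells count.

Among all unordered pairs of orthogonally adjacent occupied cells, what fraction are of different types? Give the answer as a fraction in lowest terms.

2/5

Scan each occupied cell's neighbors to the right and below so each pair is counted once.
Row 0: X(0,1)–O(0,2)≠ X(0,1)–X(1,1)=  → 1/2 unlike.
Row 1: X(1,0)–X(1,1)= X(1,0)–X(2,0)= O(1,3)–O(1,4)= O(1,3)–O(2,3)=  → 0/4 unlike.
Row 2: X(2,0)–X(3,0)= O(2,2)–O(2,3)=  → 0/2 unlike.
Row 3: X(3,0)–O(3,1)≠ X(3,0)–X(4,0)= O(3,1)–X(4,1)≠ X(3,4)–O(4,4)≠  → 3/4 unlike.
Row 4: X(4,0)–X(4,1)= X(4,1)–O(5,1)≠ O(4,3)–O(4,4)=  → 1/3 unlike.
Row 5: O(5,1)–X(5,2)≠ X(5,2)–O(6,2)≠  → 2/2 unlike.
Row 6: O(6,2)–O(6,3)= O(6,3)–O(6,4)= O(6,4)–X(6,5)≠  → 1/3 unlike.
Total adjacent occupied pairs: 20; unlike-type pairs: 8.
8/20 reduces to 2/5.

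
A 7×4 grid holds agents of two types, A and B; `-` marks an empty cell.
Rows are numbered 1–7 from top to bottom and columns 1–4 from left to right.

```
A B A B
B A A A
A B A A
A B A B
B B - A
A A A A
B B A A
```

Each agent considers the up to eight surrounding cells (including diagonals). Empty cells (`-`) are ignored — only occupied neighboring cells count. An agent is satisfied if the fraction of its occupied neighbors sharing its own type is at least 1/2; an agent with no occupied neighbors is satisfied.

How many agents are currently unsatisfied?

16

(1,1)A 1/3 ✗
(1,2)B 1/5 ✗
(1,3)A 3/5 ✓
(1,4)B 0/3 ✗
(2,1)B 2/5 ✗
(2,2)A 5/8 ✓
(2,3)A 5/8 ✓
(2,4)A 4/5 ✓
(3,1)A 2/5 ✗
(3,2)B 2/8 ✗
(3,3)A 5/8 ✓
(3,4)A 4/5 ✓
(4,1)A 1/5 ✗
(4,2)B 3/7 ✗
(4,3)A 3/7 ✗
(4,4)B 0/4 ✗
(5,1)B 2/5 ✗
(5,2)B 2/7 ✗
(5,4)A 3/4 ✓
(6,1)A 1/5 ✗
(6,2)A 3/7 ✗
(6,3)A 5/7 ✓
(6,4)A 4/4 ✓
(7,1)B 1/3 ✗
(7,2)B 1/5 ✗
(7,3)A 4/5 ✓
(7,4)A 3/3 ✓
Unsatisfied: (1,1), (1,2), (1,4), (2,1), (3,1), (3,2), (4,1), (4,2), (4,3), (4,4), (5,1), (5,2), (6,1), (6,2), (7,1), (7,2) — 16 in total.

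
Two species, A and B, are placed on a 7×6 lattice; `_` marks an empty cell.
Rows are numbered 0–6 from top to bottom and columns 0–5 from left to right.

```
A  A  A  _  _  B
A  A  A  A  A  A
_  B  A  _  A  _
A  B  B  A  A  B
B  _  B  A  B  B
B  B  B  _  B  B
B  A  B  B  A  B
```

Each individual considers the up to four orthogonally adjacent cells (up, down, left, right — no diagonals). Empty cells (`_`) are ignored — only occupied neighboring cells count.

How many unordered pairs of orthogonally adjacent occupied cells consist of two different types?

17

Scan each occupied cell's neighbors to the right and below so each pair is counted once.
From row 0: 1 unlike of 6 pairs (running 1/6).
From row 1: 1 unlike of 8 pairs (running 2/14).
From row 2: 2 unlike of 4 pairs (running 4/18).
From row 3: 5 unlike of 10 pairs (running 9/28).
From row 4: 2 unlike of 7 pairs (running 11/35).
From row 5: 2 unlike of 8 pairs (running 13/43).
From row 6: 4 unlike of 5 pairs (running 17/48).
Total adjacent occupied pairs: 48; unlike-type pairs: 17.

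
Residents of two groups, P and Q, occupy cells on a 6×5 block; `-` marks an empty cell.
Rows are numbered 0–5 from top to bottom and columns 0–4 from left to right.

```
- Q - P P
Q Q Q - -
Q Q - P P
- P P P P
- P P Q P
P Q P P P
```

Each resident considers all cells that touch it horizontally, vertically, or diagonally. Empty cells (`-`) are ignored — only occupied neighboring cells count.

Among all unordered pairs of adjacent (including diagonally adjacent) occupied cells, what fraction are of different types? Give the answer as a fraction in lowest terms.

17/54

Scan each occupied cell's neighbors to the right and below (and the two forward diagonals) so each pair is counted once.
From row 0: 1 unlike of 5 pairs (running 1/5).
From row 1: 1 unlike of 8 pairs (running 2/13).
From row 2: 3 unlike of 10 pairs (running 5/23).
From row 3: 3 unlike of 13 pairs (running 8/36).
From row 4: 7 unlike of 14 pairs (running 15/50).
From row 5: 2 unlike of 4 pairs (running 17/54).
Total adjacent occupied pairs: 54; unlike-type pairs: 17.
17/54 is already in lowest terms.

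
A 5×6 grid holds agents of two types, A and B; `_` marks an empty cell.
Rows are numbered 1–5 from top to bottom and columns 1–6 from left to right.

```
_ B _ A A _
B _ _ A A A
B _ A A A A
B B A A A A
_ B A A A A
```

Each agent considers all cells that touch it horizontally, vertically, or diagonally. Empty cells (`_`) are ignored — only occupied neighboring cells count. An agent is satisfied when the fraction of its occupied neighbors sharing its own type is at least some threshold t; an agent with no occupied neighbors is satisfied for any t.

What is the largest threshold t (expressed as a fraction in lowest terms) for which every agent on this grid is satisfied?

(1,2)B 1/1
(1,4)A 3/3
(1,5)A 4/4
(2,1)B 2/2
(2,4)A 6/6
(2,5)A 7/7
(2,6)A 4/4
(3,1)B 3/3
(3,3)A 4/5
(3,4)A 7/7
(3,5)A 8/8
(3,6)A 5/5
(4,1)B 3/3
(4,2)B 3/6
(4,3)A 5/7
(4,4)A 8/8
(4,5)A 8/8
(4,6)A 5/5
(5,2)B 2/4
(5,3)A 3/5
(5,4)A 5/5
(5,5)A 5/5
(5,6)A 3/3
The smallest same-type fraction is 3/6 at (4,2), which reduces to 1/2. Any threshold above that leaves this agent unsatisfied.

1/2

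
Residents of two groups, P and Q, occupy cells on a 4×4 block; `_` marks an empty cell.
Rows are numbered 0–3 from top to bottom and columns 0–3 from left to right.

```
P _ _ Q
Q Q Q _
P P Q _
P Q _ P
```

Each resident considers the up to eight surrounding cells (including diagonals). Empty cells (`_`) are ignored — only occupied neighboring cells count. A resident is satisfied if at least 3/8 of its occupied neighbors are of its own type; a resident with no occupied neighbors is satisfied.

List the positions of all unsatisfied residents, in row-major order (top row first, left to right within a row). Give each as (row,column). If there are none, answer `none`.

(0,0), (1,0), (2,1), (3,1), (3,3)

(0,0)P 0/2 ✗
(0,3)Q 1/1 ✓
(1,0)Q 1/4 ✗
(1,1)Q 3/6 ✓
(1,2)Q 3/4 ✓
(2,0)P 2/5 ✓
(2,1)P 2/7 ✗
(2,2)Q 3/5 ✓
(3,0)P 2/3 ✓
(3,1)Q 1/4 ✗
(3,3)P 0/1 ✗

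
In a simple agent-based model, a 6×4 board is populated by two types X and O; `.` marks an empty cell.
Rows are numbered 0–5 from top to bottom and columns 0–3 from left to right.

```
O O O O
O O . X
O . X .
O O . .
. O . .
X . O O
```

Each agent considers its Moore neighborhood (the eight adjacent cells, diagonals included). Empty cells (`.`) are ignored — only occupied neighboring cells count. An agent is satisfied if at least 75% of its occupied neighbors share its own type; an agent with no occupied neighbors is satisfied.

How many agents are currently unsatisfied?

Row 0: (0,0)O 3/3 ✓ · (0,1)O 4/4 ✓ · (0,2)O 3/4 ✓ · (0,3)O 1/2 ✗
Row 1: (1,0)O 4/4 ✓ · (1,1)O 5/6 ✓ · (1,3)X 1/3 ✗
Row 2: (2,0)O 4/4 ✓ · (2,2)X 1/3 ✗
Row 3: (3,0)O 3/3 ✓ · (3,1)O 3/4 ✓
Row 4: (4,1)O 3/4 ✓
Row 5: (5,0)X 0/1 ✗ · (5,2)O 2/2 ✓ · (5,3)O 1/1 ✓
Unsatisfied: (0,3), (1,3), (2,2), (5,0) — 4 in total.

4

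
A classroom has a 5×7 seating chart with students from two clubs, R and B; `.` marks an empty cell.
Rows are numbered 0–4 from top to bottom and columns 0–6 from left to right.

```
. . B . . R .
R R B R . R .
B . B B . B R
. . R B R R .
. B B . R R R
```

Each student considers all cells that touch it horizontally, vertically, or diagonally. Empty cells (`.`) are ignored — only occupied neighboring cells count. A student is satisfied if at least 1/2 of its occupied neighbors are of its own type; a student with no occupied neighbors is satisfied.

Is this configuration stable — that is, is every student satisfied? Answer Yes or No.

No

Row 0: (0,2)B 1/3 ✗ · (0,5)R 1/1 ✓
Row 1: (1,0)R 1/2 ✓ · (1,1)R 1/5 ✗ · (1,2)B 3/5 ✓ · (1,3)R 0/4 ✗ · (1,5)R 2/3 ✓
Row 2: (2,0)B 0/2 ✗ · (2,2)B 3/6 ✓ · (2,3)B 3/6 ✓ · (2,5)B 0/4 ✗ · (2,6)R 2/3 ✓
Row 3: (3,2)R 0/5 ✗ · (3,3)B 3/6 ✓ · (3,4)R 3/6 ✓ · (3,5)R 5/6 ✓
Row 4: (4,1)B 1/2 ✓ · (4,2)B 2/3 ✓ · (4,4)R 3/4 ✓ · (4,5)R 4/4 ✓ · (4,6)R 2/2 ✓
For instance (0,2) has only 1/3 same-type neighbors, below 1/2.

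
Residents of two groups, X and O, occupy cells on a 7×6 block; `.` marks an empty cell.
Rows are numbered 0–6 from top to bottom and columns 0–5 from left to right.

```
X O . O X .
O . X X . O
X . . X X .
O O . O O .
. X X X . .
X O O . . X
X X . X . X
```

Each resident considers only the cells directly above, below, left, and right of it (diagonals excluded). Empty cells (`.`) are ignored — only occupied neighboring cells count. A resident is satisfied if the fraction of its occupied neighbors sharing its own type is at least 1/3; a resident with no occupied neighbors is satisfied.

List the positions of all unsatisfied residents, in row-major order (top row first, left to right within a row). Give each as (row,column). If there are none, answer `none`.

(0,0), (0,1), (0,3), (0,4), (1,0), (2,0), (5,1)

Row 0: (0,0)X 0/2 not · (0,1)O 0/1 not · (0,3)O 0/2 not · (0,4)X 0/1 not
Row 1: (1,0)O 0/2 not · (1,2)X 1/1 satisfied · (1,3)X 2/3 satisfied · (1,5)O 0/0 satisfied
Row 2: (2,0)X 0/2 not · (2,3)X 2/3 satisfied · (2,4)X 1/2 satisfied
Row 3: (3,0)O 1/2 satisfied · (3,1)O 1/2 satisfied · (3,3)O 1/3 satisfied · (3,4)O 1/2 satisfied
Row 4: (4,1)X 1/3 satisfied · (4,2)X 2/3 satisfied · (4,3)X 1/2 satisfied
Row 5: (5,0)X 1/2 satisfied · (5,1)O 1/4 not · (5,2)O 1/2 satisfied · (5,5)X 1/1 satisfied
Row 6: (6,0)X 2/2 satisfied · (6,1)X 1/2 satisfied · (6,3)X 0/0 satisfied · (6,5)X 1/1 satisfied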